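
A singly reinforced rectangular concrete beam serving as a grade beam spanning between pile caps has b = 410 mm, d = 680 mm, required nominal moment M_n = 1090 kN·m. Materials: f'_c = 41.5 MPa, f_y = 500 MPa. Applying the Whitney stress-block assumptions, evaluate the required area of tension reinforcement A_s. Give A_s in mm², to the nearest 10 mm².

A_s ≈ 3520 mm²

With M_n = 0.85 f'_c a b (d − a/2), solve the quadratic for a:
a = d − √(d² − 2M_n/(0.85 f'_c b)) = 680 − √(680² − 2 × 1090×10⁶/(0.85 × 41.5 × 410)) = 121.73 mm.
A_s = 0.85 f'_c a b / f_y = 0.85 × 41.5 × 121.73 × 410 / 500 = 3521.1 mm².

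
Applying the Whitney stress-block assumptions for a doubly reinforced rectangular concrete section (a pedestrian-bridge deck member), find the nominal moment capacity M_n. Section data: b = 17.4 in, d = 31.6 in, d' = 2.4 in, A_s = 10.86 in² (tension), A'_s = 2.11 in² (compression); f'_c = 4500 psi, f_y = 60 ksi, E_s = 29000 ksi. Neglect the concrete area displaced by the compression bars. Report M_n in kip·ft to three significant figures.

Assume both steels yield.
a = (A_s − A'_s) f_y/(0.85 f'_c b) = (10.86 − 2.11) × 60/(0.85 × 4.5 × 17.4) = 7.888 in.
c = a/β₁ = 7.888/0.825 = 9.561 in; ε'_s = 0.003(c − d')/c = 0.0022 ≥ ε_y = 0.0021, so the compression steel yields.
M_n = (A_s − A'_s) f_y (d − a/2) + A'_s f_y (d − d') = 525 × (31.6 − 3.944) + 126.6 × (31.6 − 2.4) = 14519.4 + 3696.7 = 18216.1 kip·in = 18216.1/12 = 1518.01 kip·ft.

M_n ≈ 1520 kip·ft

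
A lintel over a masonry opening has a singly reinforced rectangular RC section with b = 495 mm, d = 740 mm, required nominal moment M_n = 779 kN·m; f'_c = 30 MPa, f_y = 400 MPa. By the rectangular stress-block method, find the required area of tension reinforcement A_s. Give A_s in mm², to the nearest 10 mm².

A_s ≈ 2800 mm²

With M_n = 0.85 f'_c a b (d − a/2), solve the quadratic for a:
a = d − √(d² − 2M_n/(0.85 f'_c b)) = 740 − √(740² − 2 × 779×10⁶/(0.85 × 30 × 495)) = 88.72 mm.
A_s = 0.85 f'_c a b / f_y = 0.85 × 30 × 88.72 × 495 / 400 = 2799.7 mm².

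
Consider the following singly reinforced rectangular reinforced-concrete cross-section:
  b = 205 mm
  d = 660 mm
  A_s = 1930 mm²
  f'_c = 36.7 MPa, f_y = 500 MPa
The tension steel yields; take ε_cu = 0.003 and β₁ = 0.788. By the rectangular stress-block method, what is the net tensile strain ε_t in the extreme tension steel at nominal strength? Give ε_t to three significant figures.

ε_t ≈ 0.00734

a = A_s f_y/(0.85 f'_c b) = 150.90 mm.
β₁ = 0.788, so c = a/β₁ = 150.90/0.788 = 191.50 mm.
From the linear strain diagram with ε_cu = 0.003: ε_t = 0.003 (d − c)/c = 0.003 × (660 − 191.50)/191.50 = 0.00734.
Since ε_t ≥ 0.005, the section is tension-controlled.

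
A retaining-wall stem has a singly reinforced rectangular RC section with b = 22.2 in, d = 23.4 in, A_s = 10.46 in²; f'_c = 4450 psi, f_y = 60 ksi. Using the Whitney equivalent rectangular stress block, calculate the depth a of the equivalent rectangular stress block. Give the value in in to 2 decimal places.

T = A_s f_y = 10.46 × 60 = 627.6 kips.
a = T/(0.85 f'_c b) = 627.6/(0.85 × 4.45 × 22.2) = 7.47 in.

a ≈ 7.47 in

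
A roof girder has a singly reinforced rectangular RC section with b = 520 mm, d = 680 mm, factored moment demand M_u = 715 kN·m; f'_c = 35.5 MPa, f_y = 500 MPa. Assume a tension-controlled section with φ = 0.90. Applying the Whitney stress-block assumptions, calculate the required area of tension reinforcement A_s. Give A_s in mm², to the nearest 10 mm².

A_s ≈ 2480 mm²

M_n = M_u/φ = 715/0.90 = 794.444 kN·m.
With M_n = 0.85 f'_c a b (d − a/2), solve the quadratic for a:
a = d − √(d² − 2M_n/(0.85 f'_c b)) = 680 − √(680² − 2 × 794.444×10⁶/(0.85 × 35.5 × 520)) = 79.05 mm.
A_s = 0.85 f'_c a b / f_y = 0.85 × 35.5 × 79.05 × 520 / 500 = 2480.7 mm².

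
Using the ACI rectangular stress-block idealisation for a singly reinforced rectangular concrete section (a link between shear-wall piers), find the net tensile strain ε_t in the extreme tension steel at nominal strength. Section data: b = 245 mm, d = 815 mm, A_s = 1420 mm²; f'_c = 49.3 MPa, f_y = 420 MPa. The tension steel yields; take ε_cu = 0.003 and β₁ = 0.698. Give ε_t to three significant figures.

ε_t ≈ 0.0264

a = A_s f_y/(0.85 f'_c b) = 58.09 mm.
β₁ = 0.698, so c = a/β₁ = 58.09/0.698 = 83.22 mm.
From the linear strain diagram with ε_cu = 0.003: ε_t = 0.003 (d − c)/c = 0.003 × (815 − 83.22)/83.22 = 0.0264.
Since ε_t ≥ 0.005, the section is tension-controlled.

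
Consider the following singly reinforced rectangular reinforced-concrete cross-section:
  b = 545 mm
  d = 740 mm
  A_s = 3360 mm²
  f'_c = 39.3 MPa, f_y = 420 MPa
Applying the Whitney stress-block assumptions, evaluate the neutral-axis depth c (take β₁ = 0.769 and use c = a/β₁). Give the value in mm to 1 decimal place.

T = A_s f_y = 3360 × 420 = 1411200 N = 1411.2 kN.
Setting C = 0.85 f'_c a b equal to T: a = 1411200/(0.85 × 39.3 × 545) = 77.514 mm.
With β₁ = 0.769, c = a/β₁ = 77.514/0.769 = 100.8 mm.

c ≈ 100.8 mm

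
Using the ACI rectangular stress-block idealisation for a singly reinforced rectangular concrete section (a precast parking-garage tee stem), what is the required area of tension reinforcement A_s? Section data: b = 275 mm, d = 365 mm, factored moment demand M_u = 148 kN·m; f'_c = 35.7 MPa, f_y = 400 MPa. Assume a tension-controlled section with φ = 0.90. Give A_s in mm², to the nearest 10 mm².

A_s ≈ 1220 mm²

M_n = M_u/φ = 148/0.90 = 164.444 kN·m.
With M_n = 0.85 f'_c a b (d − a/2), solve the quadratic for a:
a = d − √(d² − 2M_n/(0.85 f'_c b)) = 365 − √(365² − 2 × 164.444×10⁶/(0.85 × 35.7 × 275)) = 58.71 mm.
A_s = 0.85 f'_c a b / f_y = 0.85 × 35.7 × 58.71 × 275 / 400 = 1224.8 mm².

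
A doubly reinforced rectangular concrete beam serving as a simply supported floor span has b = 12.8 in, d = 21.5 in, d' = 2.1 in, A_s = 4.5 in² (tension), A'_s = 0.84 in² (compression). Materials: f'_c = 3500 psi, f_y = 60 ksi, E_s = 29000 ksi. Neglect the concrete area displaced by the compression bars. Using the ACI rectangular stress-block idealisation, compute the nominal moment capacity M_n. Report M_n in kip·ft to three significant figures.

Assume both steels yield.
a = (A_s − A'_s) f_y/(0.85 f'_c b) = (4.5 − 0.84) × 60/(0.85 × 3.5 × 12.8) = 5.767 in.
c = a/β₁ = 5.767/0.85 = 6.785 in; ε'_s = 0.003(c − d')/c = 0.0021 ≥ ε_y = 0.0021, so the compression steel yields.
M_n = (A_s − A'_s) f_y (d − a/2) + A'_s f_y (d − d') = 219.6 × (21.5 − 2.8835) + 50.4 × (21.5 − 2.1) = 4088.2 + 977.8 = 5066.0 kip·in = 5066.0/12 = 422.17 kip·ft.

M_n ≈ 422 kip·ft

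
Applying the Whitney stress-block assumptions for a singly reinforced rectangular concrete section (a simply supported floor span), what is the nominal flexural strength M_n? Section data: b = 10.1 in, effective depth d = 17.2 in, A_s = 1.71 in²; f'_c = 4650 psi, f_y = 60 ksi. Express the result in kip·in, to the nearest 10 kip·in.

T = A_s f_y = 1.71 × 60 = 102.6 kips.
a = T/(0.85 f'_c b) = 102.6/(0.85 × 4.65 × 10.1) = 2.570 in.
M_n = T(d − a/2) = 102.6 × (17.2 − 1.285) = 1632.9 kip·in.

M_n ≈ 1630 kip·in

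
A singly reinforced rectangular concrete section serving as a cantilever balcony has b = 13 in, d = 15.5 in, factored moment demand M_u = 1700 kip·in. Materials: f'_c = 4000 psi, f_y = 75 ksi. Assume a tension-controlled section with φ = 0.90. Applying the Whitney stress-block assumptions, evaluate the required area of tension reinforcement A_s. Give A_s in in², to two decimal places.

M_n = M_u/φ = 1700/0.90 = 1888.89 kip·in.
From M_n = 0.85 f'_c a b (d − a/2):
a = d − √(d² − 2M_n/(0.85 f'_c b)) = 15.5 − √(15.5² − 2 × 1888.89/(0.85 × 4 × 13)) = 3.059 in.
A_s = 0.85 f'_c a b / f_y = 0.85 × 4 × 3.059 × 13 / 75 = 1.803 in².

A_s ≈ 1.80 in²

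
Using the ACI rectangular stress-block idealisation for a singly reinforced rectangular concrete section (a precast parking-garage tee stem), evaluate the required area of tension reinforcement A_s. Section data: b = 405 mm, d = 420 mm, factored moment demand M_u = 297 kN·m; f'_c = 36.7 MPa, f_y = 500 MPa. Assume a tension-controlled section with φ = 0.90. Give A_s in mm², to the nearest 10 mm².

A_s ≈ 1710 mm²

M_n = M_u/φ = 297/0.90 = 330 kN·m.
With M_n = 0.85 f'_c a b (d − a/2), solve the quadratic for a:
a = d − √(d² − 2M_n/(0.85 f'_c b)) = 420 − √(420² − 2 × 330×10⁶/(0.85 × 36.7 × 405)) = 67.64 mm.
A_s = 0.85 f'_c a b / f_y = 0.85 × 36.7 × 67.64 × 405 / 500 = 1709.1 mm².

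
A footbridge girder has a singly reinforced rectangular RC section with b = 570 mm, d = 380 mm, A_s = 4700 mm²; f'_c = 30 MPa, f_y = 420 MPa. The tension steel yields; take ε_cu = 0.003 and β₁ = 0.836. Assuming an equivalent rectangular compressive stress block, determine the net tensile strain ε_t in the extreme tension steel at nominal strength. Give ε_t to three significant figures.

ε_t ≈ 0.00402

a = A_s f_y/(0.85 f'_c b) = 135.81 mm.
β₁ = 0.836, so c = a/β₁ = 135.81/0.836 = 162.45 mm.
From the linear strain diagram with ε_cu = 0.003: ε_t = 0.003 (d − c)/c = 0.003 × (380 − 162.45)/162.45 = 0.00402.
ε_t is between 0.004 and 0.005 — transition zone.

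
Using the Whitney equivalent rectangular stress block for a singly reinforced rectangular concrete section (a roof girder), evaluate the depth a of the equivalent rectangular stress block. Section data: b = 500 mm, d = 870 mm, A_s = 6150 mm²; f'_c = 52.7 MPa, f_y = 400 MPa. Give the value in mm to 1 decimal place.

T = A_s f_y = 6150 × 400 = 2460000 N = 2460 kN.
Setting C = 0.85 f'_c a b equal to T: a = 2460000/(0.85 × 52.7 × 500) = 109.8 mm.

a ≈ 109.8 mm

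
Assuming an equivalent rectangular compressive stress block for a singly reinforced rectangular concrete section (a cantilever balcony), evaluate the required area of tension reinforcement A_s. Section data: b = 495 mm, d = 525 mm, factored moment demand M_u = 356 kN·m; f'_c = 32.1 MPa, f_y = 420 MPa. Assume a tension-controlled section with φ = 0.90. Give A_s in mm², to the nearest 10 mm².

M_n = M_u/φ = 356/0.90 = 395.556 kN·m.
With M_n = 0.85 f'_c a b (d − a/2), solve the quadratic for a:
a = d − √(d² − 2M_n/(0.85 f'_c b)) = 525 − √(525² − 2 × 395.556×10⁶/(0.85 × 32.1 × 495)) = 59.11 mm.
A_s = 0.85 f'_c a b / f_y = 0.85 × 32.1 × 59.11 × 495 / 420 = 1900.8 mm².

A_s ≈ 1900 mm²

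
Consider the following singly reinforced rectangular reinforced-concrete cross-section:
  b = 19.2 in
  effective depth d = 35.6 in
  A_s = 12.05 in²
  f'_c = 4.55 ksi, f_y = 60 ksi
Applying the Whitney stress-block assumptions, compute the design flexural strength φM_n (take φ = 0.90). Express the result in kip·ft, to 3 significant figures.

φM_n ≈ 1670 kip·ft

T = A_s f_y = 12.05 × 60 = 723 kips.
a = T/(0.85 f'_c b) = 723/(0.85 × 4.55 × 19.2) = 9.737 in.
M_n = T(d − a/2) = 723 × (35.6 − 4.8685) = 22218.9 kip·in = 22218.9/12 = 1851.58 kip·ft.
φM_n = 0.90 × 1851.58 = 1666.42 kip·ft.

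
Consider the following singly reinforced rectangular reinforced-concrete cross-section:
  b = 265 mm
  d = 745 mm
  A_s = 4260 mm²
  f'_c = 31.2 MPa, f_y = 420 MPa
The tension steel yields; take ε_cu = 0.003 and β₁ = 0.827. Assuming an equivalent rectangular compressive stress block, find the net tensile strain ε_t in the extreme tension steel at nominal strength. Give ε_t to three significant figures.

ε_t ≈ 0.00426

a = A_s f_y/(0.85 f'_c b) = 254.59 mm.
β₁ = 0.827, so c = a/β₁ = 254.59/0.827 = 307.85 mm.
From the linear strain diagram with ε_cu = 0.003: ε_t = 0.003 (d − c)/c = 0.003 × (745 − 307.85)/307.85 = 0.00426.
ε_t is between 0.004 and 0.005 — transition zone.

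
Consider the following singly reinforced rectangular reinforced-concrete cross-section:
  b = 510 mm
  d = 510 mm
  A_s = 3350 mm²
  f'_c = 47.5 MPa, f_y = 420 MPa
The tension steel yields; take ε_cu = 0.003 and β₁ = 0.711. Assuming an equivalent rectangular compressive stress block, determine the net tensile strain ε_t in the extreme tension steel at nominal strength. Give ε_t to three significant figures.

ε_t ≈ 0.0129

a = A_s f_y/(0.85 f'_c b) = 68.33 mm.
β₁ = 0.711, so c = a/β₁ = 68.33/0.711 = 96.10 mm.
From the linear strain diagram with ε_cu = 0.003: ε_t = 0.003 (d − c)/c = 0.003 × (510 − 96.10)/96.10 = 0.0129.
Since ε_t ≥ 0.005, the section is tension-controlled.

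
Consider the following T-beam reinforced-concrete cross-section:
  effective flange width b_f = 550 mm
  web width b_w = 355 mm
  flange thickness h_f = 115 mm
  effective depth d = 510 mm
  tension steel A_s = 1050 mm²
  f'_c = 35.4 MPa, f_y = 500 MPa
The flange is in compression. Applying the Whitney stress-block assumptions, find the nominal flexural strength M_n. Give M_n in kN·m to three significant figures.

Tension: T = A_s f_y = 1050 × 500 = 525000 N.
Try a within the flange: a = T/(0.85 f'_c b_f) = 525000/(0.85 × 35.4 × 550) = 31.72 mm.
Since a = 31.72 ≤ h_f = 115 mm, the stress block lies entirely in the flange; analyse as a rectangular beam of width b_f.
M_n = T(d − a/2) = 525000 × (510 − 15.86) = 259.42 × 10⁶ N·mm.
M_n = 259.42 kN·m.

M_n ≈ 259 kN·m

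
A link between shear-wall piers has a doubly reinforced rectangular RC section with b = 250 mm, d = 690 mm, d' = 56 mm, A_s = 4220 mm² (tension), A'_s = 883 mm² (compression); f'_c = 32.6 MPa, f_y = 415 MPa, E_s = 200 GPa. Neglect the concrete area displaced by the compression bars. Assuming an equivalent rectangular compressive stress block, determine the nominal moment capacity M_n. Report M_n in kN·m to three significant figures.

M_n ≈ 1050 kN·m

Assume both tension and compression steel yield.
Net tension couple steel: A_s − A'_s = 3337 mm².
a = (A_s − A'_s) f_y / (0.85 f'_c b) = 1384855/(0.85 × 32.6 × 250) = 199.91 mm.
c = a/β₁ = 199.91/0.817 = 244.69 mm; ε'_s = 0.003(c − d')/c = 0.0023 ≥ f_y/E_s = 0.0021, so compression steel does yield.
M_n = (A_s − A'_s) f_y (d − a/2) + A'_s f_y (d − d') = [1384855 × (690 − 99.955) + 366445 × (690 − 56)] × 10⁻⁶ = 817.13 + 232.33 = 1049.46 kN·m.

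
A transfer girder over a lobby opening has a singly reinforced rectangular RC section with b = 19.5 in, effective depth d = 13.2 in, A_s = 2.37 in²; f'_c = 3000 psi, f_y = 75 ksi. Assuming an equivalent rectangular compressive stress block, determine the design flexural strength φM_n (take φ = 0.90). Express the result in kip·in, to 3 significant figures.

φM_n ≈ 1830 kip·in

T = A_s f_y = 2.37 × 75 = 177.75 kips.
a = T/(0.85 f'_c b) = 177.75/(0.85 × 3 × 19.5) = 3.575 in.
M_n = T(d − a/2) = 177.75 × (13.2 − 1.7875) = 2028.6 kip·in.
φM_n = 0.90 × 2028.6 = 1825.7 kip·in.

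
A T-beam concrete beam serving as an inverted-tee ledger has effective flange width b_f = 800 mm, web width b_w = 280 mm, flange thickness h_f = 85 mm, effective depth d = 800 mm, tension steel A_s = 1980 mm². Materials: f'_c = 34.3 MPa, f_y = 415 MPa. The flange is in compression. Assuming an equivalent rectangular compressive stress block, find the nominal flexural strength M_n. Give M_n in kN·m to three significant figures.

Tension: T = A_s f_y = 1980 × 415 = 821700 N.
Try a within the flange: a = T/(0.85 f'_c b_f) = 821700/(0.85 × 34.3 × 800) = 35.23 mm.
Since a = 35.23 ≤ h_f = 85 mm, the stress block lies entirely in the flange; analyse as a rectangular beam of width b_f.
M_n = T(d − a/2) = 821700 × (800 − 17.615) = 642.89 × 10⁶ N·mm.
M_n = 642.89 kN·m.

M_n ≈ 643 kN·m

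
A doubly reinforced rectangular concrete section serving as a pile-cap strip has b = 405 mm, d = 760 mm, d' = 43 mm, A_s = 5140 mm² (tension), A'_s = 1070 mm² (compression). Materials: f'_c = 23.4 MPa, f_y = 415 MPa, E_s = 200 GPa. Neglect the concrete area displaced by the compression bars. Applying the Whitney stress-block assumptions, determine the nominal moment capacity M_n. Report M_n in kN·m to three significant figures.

Assume both tension and compression steel yield.
Net tension couple steel: A_s − A'_s = 4070 mm².
a = (A_s − A'_s) f_y / (0.85 f'_c b) = 1689050/(0.85 × 23.4 × 405) = 209.68 mm.
c = a/β₁ = 209.68/0.85 = 246.68 mm; ε'_s = 0.003(c − d')/c = 0.0025 ≥ f_y/E_s = 0.0021, so compression steel does yield.
M_n = (A_s − A'_s) f_y (d − a/2) + A'_s f_y (d − d') = [1689050 × (760 − 104.84) + 444050 × (760 − 43)] × 10⁻⁶ = 1106.60 + 318.38 = 1424.98 kN·m.

M_n ≈ 1420 kN·m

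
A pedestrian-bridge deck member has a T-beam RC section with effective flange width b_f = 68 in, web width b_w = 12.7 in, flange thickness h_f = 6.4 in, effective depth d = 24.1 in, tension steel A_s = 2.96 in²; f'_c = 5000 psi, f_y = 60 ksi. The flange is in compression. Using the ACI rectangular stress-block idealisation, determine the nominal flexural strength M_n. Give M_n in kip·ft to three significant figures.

M_n ≈ 352 kip·ft

Tension: T = A_s f_y = 2.96 × 60 = 177.6 kips.
Try a within the flange: a = T/(0.85 f'_c b_f) = 177.6/(0.85 × 5 × 68) = 0.615 in.
Since a = 0.615 ≤ h_f = 6.4 in, the stress block lies entirely in the flange; analyse as a rectangular beam of width b_f.
M_n = T(d − a/2) = 177.6 × (24.1 − 0.3075) = 4225.5 kip·in.
M_n = 4225.5/12 = 352.13 kip·ft.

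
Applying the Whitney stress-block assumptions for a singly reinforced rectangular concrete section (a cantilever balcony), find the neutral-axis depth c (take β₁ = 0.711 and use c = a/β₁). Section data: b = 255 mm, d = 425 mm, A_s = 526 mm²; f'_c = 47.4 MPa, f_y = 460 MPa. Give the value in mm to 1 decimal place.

c ≈ 33.1 mm

T = A_s f_y = 526 × 460 = 241960 N = 241.96 kN.
Setting C = 0.85 f'_c a b equal to T: a = 241960/(0.85 × 47.4 × 255) = 23.551 mm.
With β₁ = 0.711, c = a/β₁ = 23.551/0.711 = 33.1 mm.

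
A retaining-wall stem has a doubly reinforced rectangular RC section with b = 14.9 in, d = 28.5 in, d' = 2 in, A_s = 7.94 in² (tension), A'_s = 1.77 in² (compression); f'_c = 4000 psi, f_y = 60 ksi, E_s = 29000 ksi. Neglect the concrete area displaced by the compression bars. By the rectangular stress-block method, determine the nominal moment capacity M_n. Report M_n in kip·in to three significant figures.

Assume both steels yield.
a = (A_s − A'_s) f_y/(0.85 f'_c b) = (7.94 − 1.77) × 60/(0.85 × 4 × 14.9) = 7.308 in.
c = a/β₁ = 7.308/0.85 = 8.598 in; ε'_s = 0.003(c − d')/c = 0.0023 ≥ ε_y = 0.0021, so the compression steel yields.
M_n = (A_s − A'_s) f_y (d − a/2) + A'_s f_y (d − d') = 370.2 × (28.5 − 3.654) + 106.2 × (28.5 − 2) = 9198.0 + 2814.3 = 12012.3 kip·in.

M_n ≈ 12000 kip·in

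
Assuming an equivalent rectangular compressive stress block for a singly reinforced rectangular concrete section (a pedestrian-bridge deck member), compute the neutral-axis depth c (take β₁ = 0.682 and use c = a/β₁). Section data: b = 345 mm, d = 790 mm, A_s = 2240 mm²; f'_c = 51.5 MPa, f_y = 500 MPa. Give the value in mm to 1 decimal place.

c ≈ 108.7 mm

T = A_s f_y = 2240 × 500 = 1120000 N = 1120 kN.
Setting C = 0.85 f'_c a b equal to T: a = 1120000/(0.85 × 51.5 × 345) = 74.161 mm.
With β₁ = 0.682, c = a/β₁ = 74.161/0.682 = 108.7 mm.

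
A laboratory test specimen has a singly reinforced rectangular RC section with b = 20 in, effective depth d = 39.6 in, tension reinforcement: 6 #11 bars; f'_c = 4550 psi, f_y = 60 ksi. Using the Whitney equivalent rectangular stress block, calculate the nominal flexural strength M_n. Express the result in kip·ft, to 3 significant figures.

M_n ≈ 1680 kip·ft

A_s = 6 × 1.56 = 9.36 in².
T = A_s f_y = 9.36 × 60 = 561.6 kips.
a = T/(0.85 f'_c b) = 561.6/(0.85 × 4.55 × 20) = 7.261 in.
M_n = T(d − a/2) = 561.6 × (39.6 − 3.6305) = 20200.5 kip·in = 20200.5/12 = 1683.38 kip·ft.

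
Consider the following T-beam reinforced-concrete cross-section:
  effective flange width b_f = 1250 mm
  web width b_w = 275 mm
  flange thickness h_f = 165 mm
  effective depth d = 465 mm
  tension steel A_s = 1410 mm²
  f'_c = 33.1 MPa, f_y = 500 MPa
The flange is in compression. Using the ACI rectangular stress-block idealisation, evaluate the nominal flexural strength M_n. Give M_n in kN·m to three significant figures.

Tension: T = A_s f_y = 1410 × 500 = 705000 N.
Try a within the flange: a = T/(0.85 f'_c b_f) = 705000/(0.85 × 33.1 × 1250) = 20.05 mm.
Since a = 20.05 ≤ h_f = 165 mm, the stress block lies entirely in the flange; analyse as a rectangular beam of width b_f.
M_n = T(d − a/2) = 705000 × (465 − 10.025) = 320.76 × 10⁶ N·mm.
M_n = 320.76 kN·m.

M_n ≈ 321 kN·m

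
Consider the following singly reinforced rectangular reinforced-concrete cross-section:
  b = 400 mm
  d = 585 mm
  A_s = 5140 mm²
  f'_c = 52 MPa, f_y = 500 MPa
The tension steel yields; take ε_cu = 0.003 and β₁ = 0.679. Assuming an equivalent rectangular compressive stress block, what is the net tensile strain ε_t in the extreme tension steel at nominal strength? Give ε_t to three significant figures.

ε_t ≈ 0.00520

a = A_s f_y/(0.85 f'_c b) = 145.36 mm.
β₁ = 0.679, so c = a/β₁ = 145.36/0.679 = 214.08 mm.
From the linear strain diagram with ε_cu = 0.003: ε_t = 0.003 (d − c)/c = 0.003 × (585 − 214.08)/214.08 = 0.00520.
Since ε_t ≥ 0.005, the section is tension-controlled.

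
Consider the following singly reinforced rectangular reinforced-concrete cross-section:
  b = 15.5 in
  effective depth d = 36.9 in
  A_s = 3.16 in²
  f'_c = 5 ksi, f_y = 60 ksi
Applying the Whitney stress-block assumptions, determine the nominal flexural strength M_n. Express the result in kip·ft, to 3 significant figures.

M_n ≈ 560 kip·ft

T = A_s f_y = 3.16 × 60 = 189.6 kips.
a = T/(0.85 f'_c b) = 189.6/(0.85 × 5 × 15.5) = 2.878 in.
M_n = T(d − a/2) = 189.6 × (36.9 − 1.439) = 6723.4 kip·in = 6723.4/12 = 560.28 kip·ft.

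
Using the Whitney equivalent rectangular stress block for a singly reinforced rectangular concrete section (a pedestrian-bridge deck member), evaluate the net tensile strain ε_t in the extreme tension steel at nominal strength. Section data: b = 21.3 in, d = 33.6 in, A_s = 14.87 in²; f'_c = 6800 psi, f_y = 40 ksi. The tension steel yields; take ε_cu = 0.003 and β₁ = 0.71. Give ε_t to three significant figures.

a = A_s f_y/(0.85 f'_c b) = 4.831 in.
β₁ = 0.71, so c = a/β₁ = 4.831/0.71 = 6.804 in.
From the linear strain diagram with ε_cu = 0.003: ε_t = 0.003 (d − c)/c = 0.003 × (33.6 − 6.804)/6.804 = 0.0118.
Since ε_t ≥ 0.005, the section is tension-controlled.

ε_t ≈ 0.0118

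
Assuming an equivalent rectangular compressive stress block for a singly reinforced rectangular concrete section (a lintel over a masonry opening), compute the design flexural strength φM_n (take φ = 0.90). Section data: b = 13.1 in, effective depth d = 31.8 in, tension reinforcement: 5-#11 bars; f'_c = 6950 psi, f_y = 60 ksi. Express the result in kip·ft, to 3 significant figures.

A_s = 5 × 1.56 = 7.8 in².
T = A_s f_y = 7.8 × 60 = 468 kips.
a = T/(0.85 f'_c b) = 468/(0.85 × 6.95 × 13.1) = 6.047 in.
M_n = T(d − a/2) = 468 × (31.8 − 3.0235) = 13467.4 kip·in = 13467.4/12 = 1122.28 kip·ft.
φM_n = 0.90 × 1122.28 = 1010.05 kip·ft.

φM_n ≈ 1010 kip·ft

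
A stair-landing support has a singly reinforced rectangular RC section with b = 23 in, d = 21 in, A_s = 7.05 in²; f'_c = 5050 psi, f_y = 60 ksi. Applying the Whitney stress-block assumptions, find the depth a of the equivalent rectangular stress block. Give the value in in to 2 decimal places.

a ≈ 4.28 in

T = A_s f_y = 7.05 × 60 = 423 kips.
a = T/(0.85 f'_c b) = 423/(0.85 × 5.05 × 23) = 4.28 in.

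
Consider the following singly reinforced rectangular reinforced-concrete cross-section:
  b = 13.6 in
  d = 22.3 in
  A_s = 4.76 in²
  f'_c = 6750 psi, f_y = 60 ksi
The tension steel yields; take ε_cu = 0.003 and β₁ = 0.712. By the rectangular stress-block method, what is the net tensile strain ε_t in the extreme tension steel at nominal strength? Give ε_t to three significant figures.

a = A_s f_y/(0.85 f'_c b) = 3.660 in.
β₁ = 0.712, so c = a/β₁ = 3.660/0.712 = 5.140 in.
From the linear strain diagram with ε_cu = 0.003: ε_t = 0.003 (d − c)/c = 0.003 × (22.3 − 5.140)/5.140 = 0.0100.
Since ε_t ≥ 0.005, the section is tension-controlled.

ε_t ≈ 0.0100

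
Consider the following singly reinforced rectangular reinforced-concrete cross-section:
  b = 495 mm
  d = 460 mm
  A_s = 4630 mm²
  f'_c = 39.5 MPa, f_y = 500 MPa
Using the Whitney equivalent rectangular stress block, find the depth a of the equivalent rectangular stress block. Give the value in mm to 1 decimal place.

T = A_s f_y = 4630 × 500 = 2315000 N = 2315 kN.
Setting C = 0.85 f'_c a b equal to T: a = 2315000/(0.85 × 39.5 × 495) = 139.3 mm.

a ≈ 139.3 mm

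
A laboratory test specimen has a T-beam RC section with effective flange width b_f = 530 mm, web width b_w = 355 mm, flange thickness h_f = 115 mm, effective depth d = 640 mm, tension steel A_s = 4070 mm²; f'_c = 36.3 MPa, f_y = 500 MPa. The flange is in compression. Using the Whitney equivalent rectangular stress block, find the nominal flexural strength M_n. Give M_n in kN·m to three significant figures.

M_n ≈ 1180 kN·m

Tension: T = A_s f_y = 4070 × 500 = 2035000 N.
Try a within the flange: a = T/(0.85 f'_c b_f) = 2035000/(0.85 × 36.3 × 530) = 124.44 mm.
a = 124.44 > h_f = 115 mm: the block extends into the web. Split into flange-overhang and web parts.
C_f = 0.85 f'_c (b_f − b_w) h_f = 0.85 × 36.3 × (530 − 355) × 115 = 620957 N.
Remaining web compression depth: a_w = (T − C_f)/(0.85 f'_c b_w) = (2035000 − 620957)/(0.85 × 36.3 × 355) = 129.09 mm.
M_n = C_f(d − h_f/2) + (T − C_f)(d − a_w/2) = 620957 × (640 − 57.5) + 1414043 × (640 − 64.545) = 361.71 + 813.72 = 1175.43 × 10⁶ N·mm.
M_n = 1175.43 kN·m.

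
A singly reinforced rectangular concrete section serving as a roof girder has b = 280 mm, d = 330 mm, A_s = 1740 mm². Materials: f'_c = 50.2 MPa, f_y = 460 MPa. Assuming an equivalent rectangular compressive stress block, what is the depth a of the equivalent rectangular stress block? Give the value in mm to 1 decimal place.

a ≈ 67.0 mm

T = A_s f_y = 1740 × 460 = 800400 N = 800.4 kN.
Setting C = 0.85 f'_c a b equal to T: a = 800400/(0.85 × 50.2 × 280) = 67.0 mm.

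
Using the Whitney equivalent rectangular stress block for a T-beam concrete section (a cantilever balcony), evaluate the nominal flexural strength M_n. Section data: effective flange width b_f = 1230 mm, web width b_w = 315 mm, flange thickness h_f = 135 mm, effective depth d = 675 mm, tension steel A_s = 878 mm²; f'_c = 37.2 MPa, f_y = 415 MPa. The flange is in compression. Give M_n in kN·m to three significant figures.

M_n ≈ 244 kN·m

Tension: T = A_s f_y = 878 × 415 = 364370 N.
Try a within the flange: a = T/(0.85 f'_c b_f) = 364370/(0.85 × 37.2 × 1230) = 9.37 mm.
Since a = 9.37 ≤ h_f = 135 mm, the stress block lies entirely in the flange; analyse as a rectangular beam of width b_f.
M_n = T(d − a/2) = 364370 × (675 − 4.685) = 244.24 × 10⁶ N·mm.
M_n = 244.24 kN·m.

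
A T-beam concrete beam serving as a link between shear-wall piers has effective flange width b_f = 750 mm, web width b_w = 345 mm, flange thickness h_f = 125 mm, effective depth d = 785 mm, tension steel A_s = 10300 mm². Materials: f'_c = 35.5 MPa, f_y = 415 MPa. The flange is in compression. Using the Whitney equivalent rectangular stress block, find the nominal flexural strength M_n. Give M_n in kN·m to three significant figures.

M_n ≈ 2900 kN·m

Tension: T = A_s f_y = 10300 × 415 = 4274500 N.
Try a within the flange: a = T/(0.85 f'_c b_f) = 4274500/(0.85 × 35.5 × 750) = 188.88 mm.
a = 188.88 > h_f = 125 mm: the block extends into the web. Split into flange-overhang and web parts.
C_f = 0.85 f'_c (b_f − b_w) h_f = 0.85 × 35.5 × (750 − 345) × 125 = 1527609 N.
Remaining web compression depth: a_w = (T − C_f)/(0.85 f'_c b_w) = (4274500 − 1527609)/(0.85 × 35.5 × 345) = 263.86 mm.
M_n = C_f(d − h_f/2) + (T − C_f)(d − a_w/2) = 1527609 × (785 − 62.5) + 2746891 × (785 − 131.93) = 1103.70 + 1793.91 = 2897.61 × 10⁶ N·mm.
M_n = 2897.61 kN·m.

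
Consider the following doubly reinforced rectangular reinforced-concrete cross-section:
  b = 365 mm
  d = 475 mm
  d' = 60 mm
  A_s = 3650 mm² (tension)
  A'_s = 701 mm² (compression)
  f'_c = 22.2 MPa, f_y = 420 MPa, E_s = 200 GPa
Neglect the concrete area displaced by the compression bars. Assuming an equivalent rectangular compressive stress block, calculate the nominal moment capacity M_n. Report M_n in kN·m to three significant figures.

M_n ≈ 599 kN·m

Assume both tension and compression steel yield.
Net tension couple steel: A_s − A'_s = 2949 mm².
a = (A_s − A'_s) f_y / (0.85 f'_c b) = 1238580/(0.85 × 22.2 × 365) = 179.83 mm.
c = a/β₁ = 179.83/0.85 = 211.56 mm; ε'_s = 0.003(c − d')/c = 0.0021 ≥ f_y/E_s = 0.0021, so compression steel does yield.
M_n = (A_s − A'_s) f_y (d − a/2) + A'_s f_y (d − d') = [1238580 × (475 − 89.915) + 294420 × (475 − 60)] × 10⁻⁶ = 476.96 + 122.18 = 599.14 kN·m.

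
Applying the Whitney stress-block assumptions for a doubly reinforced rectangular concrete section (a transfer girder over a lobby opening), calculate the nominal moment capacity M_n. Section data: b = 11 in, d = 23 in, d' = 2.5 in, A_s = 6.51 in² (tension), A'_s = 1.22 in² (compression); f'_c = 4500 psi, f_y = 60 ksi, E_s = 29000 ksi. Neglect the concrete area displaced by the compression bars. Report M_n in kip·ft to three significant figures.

Assume both steels yield.
a = (A_s − A'_s) f_y/(0.85 f'_c b) = (6.51 − 1.22) × 60/(0.85 × 4.5 × 11) = 7.544 in.
c = a/β₁ = 7.544/0.825 = 9.144 in; ε'_s = 0.003(c − d')/c = 0.0022 ≥ ε_y = 0.0021, so the compression steel yields.
M_n = (A_s − A'_s) f_y (d − a/2) + A'_s f_y (d − d') = 317.4 × (23 − 3.772) + 73.2 × (23 − 2.5) = 6103.0 + 1500.6 = 7603.6 kip·in = 7603.6/12 = 633.63 kip·ft.

M_n ≈ 634 kip·ft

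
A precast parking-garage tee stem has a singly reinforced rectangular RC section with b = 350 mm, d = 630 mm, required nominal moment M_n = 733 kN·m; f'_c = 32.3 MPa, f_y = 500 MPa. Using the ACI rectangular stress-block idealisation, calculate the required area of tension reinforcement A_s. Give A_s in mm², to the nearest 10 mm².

With M_n = 0.85 f'_c a b (d − a/2), solve the quadratic for a:
a = d − √(d² − 2M_n/(0.85 f'_c b)) = 630 − √(630² − 2 × 733×10⁶/(0.85 × 32.3 × 350)) = 135.69 mm.
A_s = 0.85 f'_c a b / f_y = 0.85 × 32.3 × 135.69 × 350 / 500 = 2607.8 mm².

A_s ≈ 2610 mm²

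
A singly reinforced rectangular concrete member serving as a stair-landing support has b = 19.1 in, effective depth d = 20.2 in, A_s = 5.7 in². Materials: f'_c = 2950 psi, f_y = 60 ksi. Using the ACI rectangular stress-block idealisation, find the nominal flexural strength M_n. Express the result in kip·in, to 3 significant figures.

M_n ≈ 5690 kip·in

T = A_s f_y = 5.7 × 60 = 342 kips.
a = T/(0.85 f'_c b) = 342/(0.85 × 2.95 × 19.1) = 7.141 in.
M_n = T(d − a/2) = 342 × (20.2 − 3.5705) = 5687.3 kip·in.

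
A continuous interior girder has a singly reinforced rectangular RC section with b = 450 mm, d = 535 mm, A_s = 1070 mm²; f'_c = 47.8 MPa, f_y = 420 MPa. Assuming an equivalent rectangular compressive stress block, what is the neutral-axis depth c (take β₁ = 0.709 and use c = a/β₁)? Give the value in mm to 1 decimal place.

c ≈ 34.7 mm

T = A_s f_y = 1070 × 420 = 449400 N = 449.4 kN.
Setting C = 0.85 f'_c a b equal to T: a = 449400/(0.85 × 47.8 × 450) = 24.580 mm.
With β₁ = 0.709, c = a/β₁ = 24.580/0.709 = 34.7 mm.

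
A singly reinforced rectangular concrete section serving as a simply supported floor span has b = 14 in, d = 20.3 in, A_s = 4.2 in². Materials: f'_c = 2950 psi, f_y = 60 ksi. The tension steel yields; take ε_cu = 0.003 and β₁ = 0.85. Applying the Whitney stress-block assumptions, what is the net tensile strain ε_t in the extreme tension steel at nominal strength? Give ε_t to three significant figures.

a = A_s f_y/(0.85 f'_c b) = 7.178 in.
β₁ = 0.85, so c = a/β₁ = 7.178/0.85 = 8.445 in.
From the linear strain diagram with ε_cu = 0.003: ε_t = 0.003 (d − c)/c = 0.003 × (20.3 − 8.445)/8.445 = 0.00421.
ε_t is between 0.004 and 0.005 — transition zone.

ε_t ≈ 0.00421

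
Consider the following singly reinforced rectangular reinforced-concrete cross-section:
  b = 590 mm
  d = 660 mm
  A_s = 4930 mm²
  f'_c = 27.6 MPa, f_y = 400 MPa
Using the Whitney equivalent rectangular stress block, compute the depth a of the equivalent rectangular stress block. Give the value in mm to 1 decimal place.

T = A_s f_y = 4930 × 400 = 1972000 N = 1972 kN.
Setting C = 0.85 f'_c a b equal to T: a = 1972000/(0.85 × 27.6 × 590) = 142.5 mm.

a ≈ 142.5 mm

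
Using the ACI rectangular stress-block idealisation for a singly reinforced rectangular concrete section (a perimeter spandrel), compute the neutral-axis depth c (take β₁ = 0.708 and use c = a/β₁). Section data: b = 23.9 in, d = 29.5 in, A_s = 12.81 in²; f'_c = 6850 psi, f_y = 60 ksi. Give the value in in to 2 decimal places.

T = A_s f_y = 12.81 × 60 = 768.6 kips.
a = T/(0.85 f'_c b) = 768.6/(0.85 × 6.85 × 23.9) = 5.5232 in.
With β₁ = 0.708, c = a/β₁ = 5.5232/0.708 = 7.80 in.

c ≈ 7.80 in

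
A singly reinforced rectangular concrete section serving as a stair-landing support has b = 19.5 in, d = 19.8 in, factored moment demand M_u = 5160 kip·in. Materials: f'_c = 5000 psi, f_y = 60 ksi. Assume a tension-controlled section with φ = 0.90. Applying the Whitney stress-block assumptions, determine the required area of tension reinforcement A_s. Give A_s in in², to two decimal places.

M_n = M_u/φ = 5160/0.90 = 5733.33 kip·in.
From M_n = 0.85 f'_c a b (d − a/2):
a = d − √(d² − 2M_n/(0.85 f'_c b)) = 19.8 − √(19.8² − 2 × 5733.33/(0.85 × 5 × 19.5)) = 3.873 in.
A_s = 0.85 f'_c a b / f_y = 0.85 × 5 × 3.873 × 19.5 / 60 = 5.350 in².

A_s ≈ 5.35 in²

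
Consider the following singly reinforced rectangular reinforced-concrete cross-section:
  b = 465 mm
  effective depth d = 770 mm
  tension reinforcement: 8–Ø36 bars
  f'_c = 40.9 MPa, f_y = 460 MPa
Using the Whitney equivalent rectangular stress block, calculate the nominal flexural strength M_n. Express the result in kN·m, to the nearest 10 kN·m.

M_n ≈ 2450 kN·m

A_s = 8 × 1018 = 8144 mm².
T = A_s f_y = 8144 × 460 = 3746240 N = 3746.24 kN.
From C = T: a = T/(0.85 f'_c b) = 3746240/(0.85 × 40.9 × 465) = 231.74 mm.
M_n = T(d − a/2) = 3746.24 kN × (770 − 115.87) mm = 2450.53 kN·m.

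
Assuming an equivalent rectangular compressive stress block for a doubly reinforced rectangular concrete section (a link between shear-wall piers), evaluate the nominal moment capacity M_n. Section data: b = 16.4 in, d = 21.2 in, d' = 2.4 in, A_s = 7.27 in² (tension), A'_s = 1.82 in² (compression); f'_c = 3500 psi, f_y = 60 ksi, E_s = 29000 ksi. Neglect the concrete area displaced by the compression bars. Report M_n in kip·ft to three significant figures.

M_n ≈ 657 kip·ft

Assume both steels yield.
a = (A_s − A'_s) f_y/(0.85 f'_c b) = (7.27 − 1.82) × 60/(0.85 × 3.5 × 16.4) = 6.702 in.
c = a/β₁ = 6.702/0.85 = 7.885 in; ε'_s = 0.003(c − d')/c = 0.0021 ≥ ε_y = 0.0021, so the compression steel yields.
M_n = (A_s − A'_s) f_y (d − a/2) + A'_s f_y (d − d') = 327 × (21.2 − 3.351) + 109.2 × (21.2 − 2.4) = 5836.6 + 2053.0 = 7889.6 kip·in = 7889.6/12 = 657.47 kip·ft.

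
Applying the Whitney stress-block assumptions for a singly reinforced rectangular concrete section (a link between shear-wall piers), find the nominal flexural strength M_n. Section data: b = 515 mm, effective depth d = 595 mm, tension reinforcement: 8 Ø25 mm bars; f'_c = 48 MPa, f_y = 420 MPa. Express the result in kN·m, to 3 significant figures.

M_n ≈ 917 kN·m

A_s = 8 × 491 = 3928 mm².
T = A_s f_y = 3928 × 420 = 1649760 N = 1649.76 kN.
From C = T: a = T/(0.85 f'_c b) = 1649760/(0.85 × 48 × 515) = 78.52 mm.
M_n = T(d − a/2) = 1649.76 kN × (595 − 39.26) mm = 916.84 kN·m.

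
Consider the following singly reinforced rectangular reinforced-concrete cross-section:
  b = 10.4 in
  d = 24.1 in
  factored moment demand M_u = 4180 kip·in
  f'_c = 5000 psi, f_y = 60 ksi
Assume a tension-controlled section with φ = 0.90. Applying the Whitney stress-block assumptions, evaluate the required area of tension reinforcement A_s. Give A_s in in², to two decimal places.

A_s ≈ 3.57 in²

M_n = M_u/φ = 4180/0.90 = 4644.44 kip·in.
From M_n = 0.85 f'_c a b (d − a/2):
a = d − √(d² − 2M_n/(0.85 f'_c b)) = 24.1 − √(24.1² − 2 × 4644.44/(0.85 × 5 × 10.4)) = 4.848 in.
A_s = 0.85 f'_c a b / f_y = 0.85 × 5 × 4.848 × 10.4 / 60 = 3.571 in².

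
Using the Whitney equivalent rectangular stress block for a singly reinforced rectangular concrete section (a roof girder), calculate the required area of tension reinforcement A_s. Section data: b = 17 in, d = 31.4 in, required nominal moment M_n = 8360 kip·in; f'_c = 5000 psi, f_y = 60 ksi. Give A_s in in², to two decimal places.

A_s ≈ 4.73 in²

From M_n = 0.85 f'_c a b (d − a/2):
a = d − √(d² − 2M_n/(0.85 f'_c b)) = 31.4 − √(31.4² − 2 × 8360/(0.85 × 5 × 17)) = 3.931 in.
A_s = 0.85 f'_c a b / f_y = 0.85 × 5 × 3.931 × 17 / 60 = 4.734 in².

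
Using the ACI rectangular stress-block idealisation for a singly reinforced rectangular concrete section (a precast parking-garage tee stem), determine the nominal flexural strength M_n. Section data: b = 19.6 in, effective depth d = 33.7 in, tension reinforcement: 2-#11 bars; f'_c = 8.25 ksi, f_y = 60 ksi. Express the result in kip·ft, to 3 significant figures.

A_s = 2 × 1.56 = 3.12 in².
T = A_s f_y = 3.12 × 60 = 187.2 kips.
a = T/(0.85 f'_c b) = 187.2/(0.85 × 8.25 × 19.6) = 1.362 in.
M_n = T(d − a/2) = 187.2 × (33.7 − 0.681) = 6181.2 kip·in = 6181.2/12 = 515.10 kip·ft.

M_n ≈ 515 kip·ft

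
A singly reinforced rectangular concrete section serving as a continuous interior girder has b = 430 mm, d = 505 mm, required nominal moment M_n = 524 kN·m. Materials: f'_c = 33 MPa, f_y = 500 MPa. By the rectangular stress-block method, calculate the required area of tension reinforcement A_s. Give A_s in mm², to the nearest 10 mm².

A_s ≈ 2290 mm²

With M_n = 0.85 f'_c a b (d − a/2), solve the quadratic for a:
a = d − √(d² − 2M_n/(0.85 f'_c b)) = 505 − √(505² − 2 × 524×10⁶/(0.85 × 33 × 430)) = 94.95 mm.
A_s = 0.85 f'_c a b / f_y = 0.85 × 33 × 94.95 × 430 / 500 = 2290.5 mm².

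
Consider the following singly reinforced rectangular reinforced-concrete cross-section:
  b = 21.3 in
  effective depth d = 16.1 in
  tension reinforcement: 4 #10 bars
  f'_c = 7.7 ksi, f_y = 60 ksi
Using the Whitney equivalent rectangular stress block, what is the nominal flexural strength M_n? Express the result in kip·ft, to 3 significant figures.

A_s = 4 × 1.27 = 5.08 in².
T = A_s f_y = 5.08 × 60 = 304.8 kips.
a = T/(0.85 f'_c b) = 304.8/(0.85 × 7.7 × 21.3) = 2.186 in.
M_n = T(d − a/2) = 304.8 × (16.1 − 1.093) = 4574.1 kip·in = 4574.1/12 = 381.18 kip·ft.

M_n ≈ 381 kip·ft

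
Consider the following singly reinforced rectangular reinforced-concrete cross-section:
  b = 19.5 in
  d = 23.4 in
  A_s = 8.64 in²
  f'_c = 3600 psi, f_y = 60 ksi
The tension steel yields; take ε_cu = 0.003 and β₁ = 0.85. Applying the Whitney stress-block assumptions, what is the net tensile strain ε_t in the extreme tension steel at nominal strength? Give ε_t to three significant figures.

a = A_s f_y/(0.85 f'_c b) = 8.688 in.
β₁ = 0.85, so c = a/β₁ = 8.688/0.85 = 10.221 in.
From the linear strain diagram with ε_cu = 0.003: ε_t = 0.003 (d − c)/c = 0.003 × (23.4 − 10.221)/10.221 = 0.00387.
ε_t < 0.004 — the section is over-reinforced for flexure under ACI limits.

ε_t ≈ 0.00387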